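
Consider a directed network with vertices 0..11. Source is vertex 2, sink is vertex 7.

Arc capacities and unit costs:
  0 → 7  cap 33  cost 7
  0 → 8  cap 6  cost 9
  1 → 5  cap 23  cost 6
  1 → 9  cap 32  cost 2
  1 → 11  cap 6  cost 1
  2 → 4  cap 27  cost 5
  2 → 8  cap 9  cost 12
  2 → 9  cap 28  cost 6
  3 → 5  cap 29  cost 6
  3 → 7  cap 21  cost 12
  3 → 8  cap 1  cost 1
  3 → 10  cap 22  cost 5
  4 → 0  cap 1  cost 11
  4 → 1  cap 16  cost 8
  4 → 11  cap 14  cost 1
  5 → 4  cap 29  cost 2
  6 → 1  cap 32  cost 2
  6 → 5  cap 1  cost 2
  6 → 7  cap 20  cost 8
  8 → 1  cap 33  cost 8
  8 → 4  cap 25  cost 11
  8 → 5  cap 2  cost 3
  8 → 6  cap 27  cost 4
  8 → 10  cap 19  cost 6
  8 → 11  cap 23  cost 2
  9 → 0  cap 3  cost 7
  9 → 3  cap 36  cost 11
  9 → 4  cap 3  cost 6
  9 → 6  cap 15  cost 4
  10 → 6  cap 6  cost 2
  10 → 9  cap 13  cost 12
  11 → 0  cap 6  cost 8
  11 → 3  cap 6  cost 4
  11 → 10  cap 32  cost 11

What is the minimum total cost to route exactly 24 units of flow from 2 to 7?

shortest-cost path #1: 2→9→6→7 push 15 @ unit cost 18 (adds 270)
shortest-cost path #2: 2→9→0→7 push 3 @ unit cost 20 (adds 60)
shortest-cost path #3: 2→4→11→0→7 push 6 @ unit cost 21 (adds 126)
total cost = 456

Minimum cost for 24 units: 456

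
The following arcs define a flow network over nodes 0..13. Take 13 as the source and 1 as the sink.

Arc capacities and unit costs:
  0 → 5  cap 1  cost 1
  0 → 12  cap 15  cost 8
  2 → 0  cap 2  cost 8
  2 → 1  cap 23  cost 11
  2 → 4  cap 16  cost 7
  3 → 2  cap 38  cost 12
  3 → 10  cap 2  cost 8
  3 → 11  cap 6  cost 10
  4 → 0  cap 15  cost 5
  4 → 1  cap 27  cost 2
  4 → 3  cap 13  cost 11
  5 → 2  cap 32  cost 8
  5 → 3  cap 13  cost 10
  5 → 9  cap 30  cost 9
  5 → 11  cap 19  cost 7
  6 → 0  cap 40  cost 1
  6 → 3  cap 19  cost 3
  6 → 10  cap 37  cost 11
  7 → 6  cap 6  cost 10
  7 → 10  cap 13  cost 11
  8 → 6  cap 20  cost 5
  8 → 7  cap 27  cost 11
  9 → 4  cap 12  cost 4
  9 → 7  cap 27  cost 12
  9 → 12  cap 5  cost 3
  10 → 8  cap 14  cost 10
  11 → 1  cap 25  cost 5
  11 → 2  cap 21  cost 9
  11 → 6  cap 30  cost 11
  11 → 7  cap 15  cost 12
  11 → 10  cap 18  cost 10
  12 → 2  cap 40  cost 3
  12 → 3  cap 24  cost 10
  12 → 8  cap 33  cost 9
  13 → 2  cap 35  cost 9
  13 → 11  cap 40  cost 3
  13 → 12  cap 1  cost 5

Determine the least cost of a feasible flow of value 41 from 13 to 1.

shortest-cost path #1: 13→11→1 push 25 @ unit cost 8 (adds 200)
shortest-cost path #2: 13→12→2→4→1 push 1 @ unit cost 17 (adds 17)
shortest-cost path #3: 13→2→4→1 push 15 @ unit cost 18 (adds 270)
total cost = 487

Minimum cost for 41 units: 487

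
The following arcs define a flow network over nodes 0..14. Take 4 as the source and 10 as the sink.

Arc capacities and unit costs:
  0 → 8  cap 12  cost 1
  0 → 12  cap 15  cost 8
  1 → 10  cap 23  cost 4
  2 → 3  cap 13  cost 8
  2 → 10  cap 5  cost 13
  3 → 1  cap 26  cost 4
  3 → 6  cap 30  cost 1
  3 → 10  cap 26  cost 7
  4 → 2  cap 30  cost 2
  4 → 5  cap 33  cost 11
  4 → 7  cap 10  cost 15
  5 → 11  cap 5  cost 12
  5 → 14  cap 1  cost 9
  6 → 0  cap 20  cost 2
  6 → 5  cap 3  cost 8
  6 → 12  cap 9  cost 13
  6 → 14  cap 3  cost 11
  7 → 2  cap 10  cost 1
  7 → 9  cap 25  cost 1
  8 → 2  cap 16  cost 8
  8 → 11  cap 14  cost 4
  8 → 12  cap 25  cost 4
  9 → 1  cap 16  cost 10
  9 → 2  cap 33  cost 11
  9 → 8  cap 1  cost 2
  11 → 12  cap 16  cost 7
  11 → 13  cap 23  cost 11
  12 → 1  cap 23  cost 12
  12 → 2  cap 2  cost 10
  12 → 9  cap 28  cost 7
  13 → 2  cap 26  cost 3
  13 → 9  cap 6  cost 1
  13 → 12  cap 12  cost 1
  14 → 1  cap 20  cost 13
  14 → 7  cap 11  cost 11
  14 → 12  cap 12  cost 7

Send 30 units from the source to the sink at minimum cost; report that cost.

Minimum cost for 30 units: 679

shortest-cost path #1: 4→2→10 push 5 @ unit cost 15 (adds 75)
shortest-cost path #2: 4→2→3→10 push 13 @ unit cost 17 (adds 221)
shortest-cost path #3: 4→7→9→1→10 push 10 @ unit cost 30 (adds 300)
shortest-cost path #4: 4→5→14→1→10 push 1 @ unit cost 37 (adds 37)
shortest-cost path #5: 4→5→11→12→1→10 push 1 @ unit cost 46 (adds 46)
total cost = 679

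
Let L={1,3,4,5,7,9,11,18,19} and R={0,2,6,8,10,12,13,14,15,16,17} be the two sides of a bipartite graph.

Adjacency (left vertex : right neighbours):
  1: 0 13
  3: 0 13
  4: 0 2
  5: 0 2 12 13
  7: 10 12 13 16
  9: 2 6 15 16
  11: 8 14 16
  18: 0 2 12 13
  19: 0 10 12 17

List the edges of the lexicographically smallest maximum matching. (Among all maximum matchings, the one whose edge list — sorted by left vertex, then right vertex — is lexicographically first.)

Lex-smallest maximum matching: {(1,0), (3,13), (4,2), (5,12), (7,10), (9,6), (11,8), (19,17)}

|M| = 8 (so the lex-smallest maximum matching has 8 edges)
process left vertices in ascending order; for each, take the smallest-labelled available neighbour that still permits 8 edges overall, or leave it unmatched if none does
lex-smallest matching: {1-0, 3-13, 4-2, 5-12, 7-10, 9-6, 11-8, 19-17}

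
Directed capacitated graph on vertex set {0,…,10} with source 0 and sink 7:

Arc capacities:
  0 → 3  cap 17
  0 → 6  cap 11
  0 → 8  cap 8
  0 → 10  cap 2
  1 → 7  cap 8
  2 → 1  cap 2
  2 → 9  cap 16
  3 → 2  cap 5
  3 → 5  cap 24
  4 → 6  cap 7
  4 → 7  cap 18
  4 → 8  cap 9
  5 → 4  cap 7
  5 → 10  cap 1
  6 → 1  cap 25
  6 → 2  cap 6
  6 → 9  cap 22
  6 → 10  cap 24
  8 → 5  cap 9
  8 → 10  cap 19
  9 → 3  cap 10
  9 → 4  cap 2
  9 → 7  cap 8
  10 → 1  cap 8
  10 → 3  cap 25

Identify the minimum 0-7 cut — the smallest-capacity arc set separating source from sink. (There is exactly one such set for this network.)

augment #1: 0→6→1→7 push 8
augment #2: 0→6→9→7 push 3
augment #3: 0→3→2→9→7 push 5
augment #4: 0→3→5→4→7 push 7
augment #5: 0→10→1→6→9→4→7 push 2
max flow = 25; residual-reachable set from 0 gives S-side
cut edges (S→T): {(1,7), (5,4), (9,4), (9,7)} total cap 25

Min-cut arcs: {(1,7), (5,4), (9,4), (9,7)} (total capacity 25)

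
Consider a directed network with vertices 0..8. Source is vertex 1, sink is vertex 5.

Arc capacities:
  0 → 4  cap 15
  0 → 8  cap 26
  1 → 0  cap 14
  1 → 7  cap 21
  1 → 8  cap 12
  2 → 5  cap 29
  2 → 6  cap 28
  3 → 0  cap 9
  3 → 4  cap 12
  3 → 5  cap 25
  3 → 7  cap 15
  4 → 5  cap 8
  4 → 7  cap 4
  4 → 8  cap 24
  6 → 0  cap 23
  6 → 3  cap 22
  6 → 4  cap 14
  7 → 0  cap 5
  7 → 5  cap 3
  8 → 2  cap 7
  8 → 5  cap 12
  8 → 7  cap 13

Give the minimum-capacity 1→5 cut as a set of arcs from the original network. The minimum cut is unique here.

augment #1: 1→7→5 push 3
augment #2: 1→8→5 push 12
augment #3: 1→0→4→5 push 8
augment #4: 1→0→8→2→5 push 6
augment #5: 1→7→0→8→2→5 push 1
max flow = 30; residual-reachable set from 1 gives S-side
cut edges (S→T): {(4,5), (7,5), (8,2), (8,5)} total cap 30

Min-cut arcs: {(4,5), (7,5), (8,2), (8,5)} (total capacity 30)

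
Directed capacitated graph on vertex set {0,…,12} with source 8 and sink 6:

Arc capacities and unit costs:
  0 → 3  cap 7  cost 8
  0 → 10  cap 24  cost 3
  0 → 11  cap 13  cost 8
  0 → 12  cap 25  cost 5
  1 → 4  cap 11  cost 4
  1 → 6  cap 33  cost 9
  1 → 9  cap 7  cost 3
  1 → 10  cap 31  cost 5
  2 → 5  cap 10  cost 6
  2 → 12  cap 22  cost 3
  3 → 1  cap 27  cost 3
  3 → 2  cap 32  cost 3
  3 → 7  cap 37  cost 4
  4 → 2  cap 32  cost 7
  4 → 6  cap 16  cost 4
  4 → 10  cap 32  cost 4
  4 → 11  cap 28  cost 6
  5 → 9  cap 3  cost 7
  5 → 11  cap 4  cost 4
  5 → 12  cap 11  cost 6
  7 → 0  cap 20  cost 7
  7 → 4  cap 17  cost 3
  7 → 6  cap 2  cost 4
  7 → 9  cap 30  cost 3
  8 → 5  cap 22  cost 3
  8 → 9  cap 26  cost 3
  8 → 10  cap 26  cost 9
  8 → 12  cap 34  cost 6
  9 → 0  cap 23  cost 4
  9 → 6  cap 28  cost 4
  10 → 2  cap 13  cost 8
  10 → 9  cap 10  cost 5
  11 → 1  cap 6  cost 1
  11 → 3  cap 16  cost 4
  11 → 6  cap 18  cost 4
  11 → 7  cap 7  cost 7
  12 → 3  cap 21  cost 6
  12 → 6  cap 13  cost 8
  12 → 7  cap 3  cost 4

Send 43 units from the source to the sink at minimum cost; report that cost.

shortest-cost path #1: 8→9→6 push 26 @ unit cost 7 (adds 182)
shortest-cost path #2: 8→5→11→6 push 4 @ unit cost 11 (adds 44)
shortest-cost path #3: 8→12→6 push 13 @ unit cost 14 (adds 182)
total cost = 408

Minimum cost for 43 units: 408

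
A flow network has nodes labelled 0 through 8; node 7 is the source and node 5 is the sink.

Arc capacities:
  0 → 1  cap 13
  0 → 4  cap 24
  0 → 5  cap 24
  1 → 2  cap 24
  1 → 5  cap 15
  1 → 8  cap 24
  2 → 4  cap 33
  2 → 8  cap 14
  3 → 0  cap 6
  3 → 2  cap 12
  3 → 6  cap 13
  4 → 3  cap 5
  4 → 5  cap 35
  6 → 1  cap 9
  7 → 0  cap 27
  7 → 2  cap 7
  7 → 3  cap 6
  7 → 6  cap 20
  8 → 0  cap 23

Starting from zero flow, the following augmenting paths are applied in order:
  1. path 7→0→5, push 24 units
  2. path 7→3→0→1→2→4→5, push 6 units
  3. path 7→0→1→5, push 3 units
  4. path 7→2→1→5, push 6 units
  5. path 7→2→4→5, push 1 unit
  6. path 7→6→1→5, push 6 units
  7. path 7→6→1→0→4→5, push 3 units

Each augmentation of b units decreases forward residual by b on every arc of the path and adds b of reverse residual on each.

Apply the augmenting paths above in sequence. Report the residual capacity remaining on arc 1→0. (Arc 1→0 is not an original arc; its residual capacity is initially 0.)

Residual capacity of (1,0): 6

after path 1 (7→0→5, push 24): res(1,0)=0
after path 2 (7→3→0→1→2→4→5, push 6): res(1,0)=6
after path 3 (7→0→1→5, push 3): res(1,0)=9
after path 4 (7→2→1→5, push 6): res(1,0)=9
after path 5 (7→2→4→5, push 1): res(1,0)=9
after path 6 (7→6→1→5, push 6): res(1,0)=9
after path 7 (7→6→1→0→4→5, push 3): res(1,0)=6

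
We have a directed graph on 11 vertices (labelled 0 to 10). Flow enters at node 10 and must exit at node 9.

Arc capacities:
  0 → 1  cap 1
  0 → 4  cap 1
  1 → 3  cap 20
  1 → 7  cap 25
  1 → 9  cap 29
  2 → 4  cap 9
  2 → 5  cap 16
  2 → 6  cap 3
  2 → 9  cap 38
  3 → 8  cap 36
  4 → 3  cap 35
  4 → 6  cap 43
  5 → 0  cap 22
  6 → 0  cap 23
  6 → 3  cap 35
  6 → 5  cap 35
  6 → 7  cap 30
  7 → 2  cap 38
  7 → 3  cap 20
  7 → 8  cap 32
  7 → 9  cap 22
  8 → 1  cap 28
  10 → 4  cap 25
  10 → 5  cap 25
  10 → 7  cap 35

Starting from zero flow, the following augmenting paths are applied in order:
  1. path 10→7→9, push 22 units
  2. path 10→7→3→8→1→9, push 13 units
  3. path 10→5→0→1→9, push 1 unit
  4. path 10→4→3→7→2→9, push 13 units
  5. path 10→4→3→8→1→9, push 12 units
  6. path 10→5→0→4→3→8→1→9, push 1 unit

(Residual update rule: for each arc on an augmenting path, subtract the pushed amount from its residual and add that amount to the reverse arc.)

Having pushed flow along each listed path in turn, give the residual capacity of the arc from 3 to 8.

after path 1 (10→7→9, push 22): res(3,8)=36
after path 2 (10→7→3→8→1→9, push 13): res(3,8)=23
after path 3 (10→5→0→1→9, push 1): res(3,8)=23
after path 4 (10→4→3→7→2→9, push 13): res(3,8)=23
after path 5 (10→4→3→8→1→9, push 12): res(3,8)=11
after path 6 (10→5→0→4→3→8→1→9, push 1): res(3,8)=10

Residual capacity of (3,8): 10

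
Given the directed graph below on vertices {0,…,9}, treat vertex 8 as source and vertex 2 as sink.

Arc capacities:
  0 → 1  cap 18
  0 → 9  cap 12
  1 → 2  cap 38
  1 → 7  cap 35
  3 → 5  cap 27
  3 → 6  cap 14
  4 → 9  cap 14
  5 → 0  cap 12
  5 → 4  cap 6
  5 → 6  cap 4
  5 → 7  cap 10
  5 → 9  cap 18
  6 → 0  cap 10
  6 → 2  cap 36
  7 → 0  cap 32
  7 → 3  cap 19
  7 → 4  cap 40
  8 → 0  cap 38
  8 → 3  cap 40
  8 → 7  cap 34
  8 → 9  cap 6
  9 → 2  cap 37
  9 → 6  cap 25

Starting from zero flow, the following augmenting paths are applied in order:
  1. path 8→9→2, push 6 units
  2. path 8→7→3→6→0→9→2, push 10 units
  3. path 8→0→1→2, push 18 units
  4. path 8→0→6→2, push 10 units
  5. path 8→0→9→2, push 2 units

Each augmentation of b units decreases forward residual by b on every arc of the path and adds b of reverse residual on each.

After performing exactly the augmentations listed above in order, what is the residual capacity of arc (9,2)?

after path 1 (8→9→2, push 6): res(9,2)=31
after path 2 (8→7→3→6→0→9→2, push 10): res(9,2)=21
after path 3 (8→0→1→2, push 18): res(9,2)=21
after path 4 (8→0→6→2, push 10): res(9,2)=21
after path 5 (8→0→9→2, push 2): res(9,2)=19

Residual capacity of (9,2): 19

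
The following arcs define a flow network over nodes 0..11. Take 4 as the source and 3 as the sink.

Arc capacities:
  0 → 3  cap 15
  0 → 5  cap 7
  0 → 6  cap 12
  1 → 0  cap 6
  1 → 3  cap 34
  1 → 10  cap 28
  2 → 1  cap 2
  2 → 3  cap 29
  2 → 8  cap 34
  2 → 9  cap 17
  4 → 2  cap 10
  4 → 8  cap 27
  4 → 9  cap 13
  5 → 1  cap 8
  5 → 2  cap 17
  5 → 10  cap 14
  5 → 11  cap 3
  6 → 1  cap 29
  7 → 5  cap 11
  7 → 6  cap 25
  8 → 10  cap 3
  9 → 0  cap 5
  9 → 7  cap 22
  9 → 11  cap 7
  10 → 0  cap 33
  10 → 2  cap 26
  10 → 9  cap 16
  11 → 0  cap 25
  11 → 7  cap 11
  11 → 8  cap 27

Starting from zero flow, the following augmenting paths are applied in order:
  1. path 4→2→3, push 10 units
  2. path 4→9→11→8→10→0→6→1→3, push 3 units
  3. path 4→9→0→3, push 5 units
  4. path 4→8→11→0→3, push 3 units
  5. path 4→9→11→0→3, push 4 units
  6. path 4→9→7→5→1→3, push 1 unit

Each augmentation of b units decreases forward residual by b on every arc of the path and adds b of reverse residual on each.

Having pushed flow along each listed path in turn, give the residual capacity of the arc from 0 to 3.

after path 1 (4→2→3, push 10): res(0,3)=15
after path 2 (4→9→11→8→10→0→6→1→3, push 3): res(0,3)=15
after path 3 (4→9→0→3, push 5): res(0,3)=10
after path 4 (4→8→11→0→3, push 3): res(0,3)=7
after path 5 (4→9→11→0→3, push 4): res(0,3)=3
after path 6 (4→9→7→5→1→3, push 1): res(0,3)=3

Residual capacity of (0,3): 3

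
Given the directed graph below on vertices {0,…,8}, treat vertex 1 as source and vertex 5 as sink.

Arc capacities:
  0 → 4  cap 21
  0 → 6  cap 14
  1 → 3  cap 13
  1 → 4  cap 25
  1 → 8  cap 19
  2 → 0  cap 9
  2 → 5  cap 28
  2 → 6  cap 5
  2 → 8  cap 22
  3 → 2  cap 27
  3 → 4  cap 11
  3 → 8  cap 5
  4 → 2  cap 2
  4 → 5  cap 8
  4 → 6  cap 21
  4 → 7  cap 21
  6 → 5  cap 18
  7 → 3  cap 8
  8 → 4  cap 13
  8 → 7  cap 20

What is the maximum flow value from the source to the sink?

Maximum flow value: 49

augment #1: 1→4→5 bottleneck 8, total now 8
augment #2: 1→3→2→5 bottleneck 13, total now 21
augment #3: 1→4→2→5 bottleneck 2, total now 23
augment #4: 1→4→6→5 bottleneck 15, total now 38
augment #5: 1→8→4→6→5 bottleneck 3, total now 41
augment #6: 1→8→7→3→2→5 bottleneck 8, total now 49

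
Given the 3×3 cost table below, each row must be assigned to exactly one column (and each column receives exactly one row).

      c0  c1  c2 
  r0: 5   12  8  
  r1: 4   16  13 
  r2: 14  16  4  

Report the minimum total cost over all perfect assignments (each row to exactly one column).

Minimum assignment cost: 20

optimal assignment: row0→col1 (cost 12), row1→col0 (cost 4), row2→col2 (cost 4)
total = 12 + 4 + 4 = 20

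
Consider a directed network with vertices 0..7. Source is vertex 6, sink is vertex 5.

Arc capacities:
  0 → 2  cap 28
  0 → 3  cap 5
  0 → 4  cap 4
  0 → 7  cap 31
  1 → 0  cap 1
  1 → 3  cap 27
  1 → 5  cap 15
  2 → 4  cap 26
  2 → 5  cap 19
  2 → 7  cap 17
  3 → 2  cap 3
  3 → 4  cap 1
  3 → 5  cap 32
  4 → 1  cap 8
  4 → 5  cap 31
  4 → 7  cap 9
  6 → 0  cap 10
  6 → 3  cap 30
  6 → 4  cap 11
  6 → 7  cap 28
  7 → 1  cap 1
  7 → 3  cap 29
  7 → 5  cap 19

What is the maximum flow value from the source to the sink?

Maximum flow value: 77

augment #1: 6→3→5 bottleneck 30, total now 30
augment #2: 6→4→5 bottleneck 11, total now 41
augment #3: 6→7→5 bottleneck 19, total now 60
augment #4: 6→0→2→5 bottleneck 10, total now 70
augment #5: 6→7→1→5 bottleneck 1, total now 71
augment #6: 6→7→3→5 bottleneck 2, total now 73
augment #7: 6→7→3→2→5 bottleneck 3, total now 76
augment #8: 6→7→3→4→5 bottleneck 1, total now 77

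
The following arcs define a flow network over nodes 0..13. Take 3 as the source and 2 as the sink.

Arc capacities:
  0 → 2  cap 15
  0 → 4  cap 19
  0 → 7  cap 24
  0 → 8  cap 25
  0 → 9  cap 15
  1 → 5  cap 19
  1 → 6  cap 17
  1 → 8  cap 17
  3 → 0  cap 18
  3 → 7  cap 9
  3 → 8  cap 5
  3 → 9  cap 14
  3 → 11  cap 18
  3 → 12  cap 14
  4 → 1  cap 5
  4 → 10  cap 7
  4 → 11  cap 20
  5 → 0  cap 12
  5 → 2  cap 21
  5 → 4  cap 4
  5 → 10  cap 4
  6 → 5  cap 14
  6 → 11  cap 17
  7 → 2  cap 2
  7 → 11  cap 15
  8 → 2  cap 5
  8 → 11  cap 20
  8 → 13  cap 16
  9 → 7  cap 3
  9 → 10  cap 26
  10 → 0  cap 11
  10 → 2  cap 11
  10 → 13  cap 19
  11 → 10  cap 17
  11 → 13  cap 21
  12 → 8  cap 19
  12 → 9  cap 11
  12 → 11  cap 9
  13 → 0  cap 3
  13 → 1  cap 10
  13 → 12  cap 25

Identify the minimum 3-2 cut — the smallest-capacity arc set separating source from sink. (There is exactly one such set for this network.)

Min-cut arcs: {(0,2), (4,1), (7,2), (8,2), (10,2), (13,1)} (total capacity 48)

augment #1: 3→0→2 push 15
augment #2: 3→7→2 push 2
augment #3: 3→8→2 push 5
augment #4: 3→9→10→2 push 11
augment #5: 3→0→4→1→5→2 push 3
augment #6: 3→11→13→1→5→2 push 10
augment #7: 3→9→10→0→4→1→5→2 push 2
max flow = 48; residual-reachable set from 3 gives S-side
cut edges (S→T): {(0,2), (4,1), (7,2), (8,2), (10,2), (13,1)} total cap 48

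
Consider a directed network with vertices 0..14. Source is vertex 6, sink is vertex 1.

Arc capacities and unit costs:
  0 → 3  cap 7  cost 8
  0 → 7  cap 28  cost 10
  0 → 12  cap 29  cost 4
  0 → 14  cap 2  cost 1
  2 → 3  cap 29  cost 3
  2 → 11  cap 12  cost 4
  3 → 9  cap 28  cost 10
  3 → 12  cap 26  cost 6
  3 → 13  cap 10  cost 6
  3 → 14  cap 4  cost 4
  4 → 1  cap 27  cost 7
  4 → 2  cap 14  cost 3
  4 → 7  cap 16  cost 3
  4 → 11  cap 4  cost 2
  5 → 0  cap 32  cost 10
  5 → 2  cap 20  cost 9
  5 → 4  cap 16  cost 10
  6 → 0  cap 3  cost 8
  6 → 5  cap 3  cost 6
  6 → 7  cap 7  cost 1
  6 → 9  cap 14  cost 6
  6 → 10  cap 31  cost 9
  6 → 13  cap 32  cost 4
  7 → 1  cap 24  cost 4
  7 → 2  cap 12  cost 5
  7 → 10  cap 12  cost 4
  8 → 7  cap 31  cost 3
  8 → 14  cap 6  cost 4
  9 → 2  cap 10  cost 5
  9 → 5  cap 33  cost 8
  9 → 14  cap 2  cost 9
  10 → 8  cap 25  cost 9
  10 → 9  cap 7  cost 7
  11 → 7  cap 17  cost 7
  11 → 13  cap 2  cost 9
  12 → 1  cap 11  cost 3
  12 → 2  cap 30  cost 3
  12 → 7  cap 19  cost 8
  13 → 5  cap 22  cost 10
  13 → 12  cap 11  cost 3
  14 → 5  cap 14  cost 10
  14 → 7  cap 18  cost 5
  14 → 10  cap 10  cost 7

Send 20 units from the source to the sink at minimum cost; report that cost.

Minimum cost for 20 units: 181

shortest-cost path #1: 6→7→1 push 7 @ unit cost 5 (adds 35)
shortest-cost path #2: 6→13→12→1 push 11 @ unit cost 10 (adds 110)
shortest-cost path #3: 6→0→14→7→1 push 2 @ unit cost 18 (adds 36)
total cost = 181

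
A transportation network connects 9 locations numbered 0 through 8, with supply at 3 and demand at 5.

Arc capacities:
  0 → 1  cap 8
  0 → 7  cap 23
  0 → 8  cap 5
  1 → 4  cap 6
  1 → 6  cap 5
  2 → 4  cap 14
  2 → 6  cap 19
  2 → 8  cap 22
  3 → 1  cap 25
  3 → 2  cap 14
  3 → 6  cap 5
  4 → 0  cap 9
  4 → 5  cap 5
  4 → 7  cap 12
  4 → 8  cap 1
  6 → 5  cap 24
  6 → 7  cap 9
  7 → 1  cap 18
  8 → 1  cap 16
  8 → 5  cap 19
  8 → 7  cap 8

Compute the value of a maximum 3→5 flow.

augment #1: 3→6→5 bottleneck 5, total now 5
augment #2: 3→1→4→5 bottleneck 5, total now 10
augment #3: 3→1→6→5 bottleneck 5, total now 15
augment #4: 3→2→6→5 bottleneck 14, total now 29
augment #5: 3→1→4→8→5 bottleneck 1, total now 30

Maximum flow value: 30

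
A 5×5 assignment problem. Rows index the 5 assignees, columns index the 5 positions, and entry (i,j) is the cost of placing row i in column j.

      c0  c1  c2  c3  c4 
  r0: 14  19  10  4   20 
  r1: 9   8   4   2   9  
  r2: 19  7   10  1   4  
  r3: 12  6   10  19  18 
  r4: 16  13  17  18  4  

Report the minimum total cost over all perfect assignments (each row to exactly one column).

optimal assignment: row0→col0 (cost 14), row1→col2 (cost 4), row2→col3 (cost 1), row3→col1 (cost 6), row4→col4 (cost 4)
total = 14 + 4 + 1 + 6 + 4 = 29

Minimum assignment cost: 29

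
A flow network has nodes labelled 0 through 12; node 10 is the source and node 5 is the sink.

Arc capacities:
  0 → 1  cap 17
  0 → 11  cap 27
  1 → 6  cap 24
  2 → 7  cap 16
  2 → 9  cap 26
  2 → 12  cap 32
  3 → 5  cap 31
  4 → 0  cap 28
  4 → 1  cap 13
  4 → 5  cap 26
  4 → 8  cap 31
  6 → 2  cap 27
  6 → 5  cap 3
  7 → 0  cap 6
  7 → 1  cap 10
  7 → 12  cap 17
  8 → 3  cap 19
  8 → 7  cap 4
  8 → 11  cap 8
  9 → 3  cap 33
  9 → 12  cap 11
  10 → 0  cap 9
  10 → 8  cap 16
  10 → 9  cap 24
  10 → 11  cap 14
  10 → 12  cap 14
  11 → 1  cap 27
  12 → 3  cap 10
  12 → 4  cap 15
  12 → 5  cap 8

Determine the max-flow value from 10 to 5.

augment #1: 10→12→5 bottleneck 8, total now 8
augment #2: 10→8→3→5 bottleneck 16, total now 24
augment #3: 10→9→3→5 bottleneck 15, total now 39
augment #4: 10→12→4→5 bottleneck 6, total now 45
augment #5: 10→0→1→6→5 bottleneck 3, total now 48
augment #6: 10→9→12→4→5 bottleneck 9, total now 57

Maximum flow value: 57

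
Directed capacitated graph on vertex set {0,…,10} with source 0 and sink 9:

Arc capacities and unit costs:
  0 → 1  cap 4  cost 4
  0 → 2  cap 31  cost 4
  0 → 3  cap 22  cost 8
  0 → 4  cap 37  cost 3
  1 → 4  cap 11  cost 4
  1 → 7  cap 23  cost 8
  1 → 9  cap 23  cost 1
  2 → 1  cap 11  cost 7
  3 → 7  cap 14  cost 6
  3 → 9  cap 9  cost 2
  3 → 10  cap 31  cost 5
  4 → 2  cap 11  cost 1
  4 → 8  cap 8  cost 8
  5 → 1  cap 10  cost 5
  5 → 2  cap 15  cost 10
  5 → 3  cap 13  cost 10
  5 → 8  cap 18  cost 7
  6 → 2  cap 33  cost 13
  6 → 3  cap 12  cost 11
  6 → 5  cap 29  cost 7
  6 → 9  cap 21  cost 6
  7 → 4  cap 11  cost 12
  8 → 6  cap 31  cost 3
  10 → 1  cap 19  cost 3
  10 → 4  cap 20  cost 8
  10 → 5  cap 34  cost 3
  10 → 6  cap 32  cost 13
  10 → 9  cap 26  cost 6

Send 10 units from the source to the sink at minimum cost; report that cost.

Minimum cost for 10 units: 80

shortest-cost path #1: 0→1→9 push 4 @ unit cost 5 (adds 20)
shortest-cost path #2: 0→3→9 push 6 @ unit cost 10 (adds 60)
total cost = 80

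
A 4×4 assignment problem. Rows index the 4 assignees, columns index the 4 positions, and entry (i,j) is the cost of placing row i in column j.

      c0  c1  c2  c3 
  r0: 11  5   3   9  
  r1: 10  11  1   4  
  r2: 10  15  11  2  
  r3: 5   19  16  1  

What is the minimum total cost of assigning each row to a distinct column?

Minimum assignment cost: 13

optimal assignment: row0→col1 (cost 5), row1→col2 (cost 1), row2→col3 (cost 2), row3→col0 (cost 5)
total = 5 + 1 + 2 + 5 = 13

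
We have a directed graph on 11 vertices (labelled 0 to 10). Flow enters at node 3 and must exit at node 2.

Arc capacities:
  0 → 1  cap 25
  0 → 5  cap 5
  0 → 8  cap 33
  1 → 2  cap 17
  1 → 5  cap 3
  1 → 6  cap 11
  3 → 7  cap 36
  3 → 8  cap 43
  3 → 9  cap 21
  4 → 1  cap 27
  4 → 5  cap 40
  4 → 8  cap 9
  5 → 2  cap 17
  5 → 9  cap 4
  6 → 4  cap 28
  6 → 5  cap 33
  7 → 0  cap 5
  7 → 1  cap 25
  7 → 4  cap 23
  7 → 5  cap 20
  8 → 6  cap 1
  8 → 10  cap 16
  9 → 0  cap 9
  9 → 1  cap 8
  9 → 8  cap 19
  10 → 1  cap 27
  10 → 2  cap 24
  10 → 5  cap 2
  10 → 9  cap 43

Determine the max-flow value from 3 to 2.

augment #1: 3→7→1→2 bottleneck 17, total now 17
augment #2: 3→7→5→2 bottleneck 17, total now 34
augment #3: 3→8→10→2 bottleneck 16, total now 50

Maximum flow value: 50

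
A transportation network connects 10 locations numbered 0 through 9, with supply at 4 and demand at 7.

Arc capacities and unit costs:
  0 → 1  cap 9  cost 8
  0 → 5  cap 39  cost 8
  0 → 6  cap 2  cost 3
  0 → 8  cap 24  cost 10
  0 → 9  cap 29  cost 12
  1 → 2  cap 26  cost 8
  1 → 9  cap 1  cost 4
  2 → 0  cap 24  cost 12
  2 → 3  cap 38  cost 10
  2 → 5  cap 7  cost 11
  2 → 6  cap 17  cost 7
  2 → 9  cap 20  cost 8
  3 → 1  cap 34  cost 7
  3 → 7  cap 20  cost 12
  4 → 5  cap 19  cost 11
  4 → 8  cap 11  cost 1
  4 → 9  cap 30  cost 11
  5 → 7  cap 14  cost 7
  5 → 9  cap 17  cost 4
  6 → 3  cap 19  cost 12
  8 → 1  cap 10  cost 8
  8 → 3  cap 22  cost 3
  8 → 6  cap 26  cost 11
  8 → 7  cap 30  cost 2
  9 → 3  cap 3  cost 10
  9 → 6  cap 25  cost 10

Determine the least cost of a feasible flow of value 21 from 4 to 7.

Minimum cost for 21 units: 213

shortest-cost path #1: 4→8→7 push 11 @ unit cost 3 (adds 33)
shortest-cost path #2: 4→5→7 push 10 @ unit cost 18 (adds 180)
total cost = 213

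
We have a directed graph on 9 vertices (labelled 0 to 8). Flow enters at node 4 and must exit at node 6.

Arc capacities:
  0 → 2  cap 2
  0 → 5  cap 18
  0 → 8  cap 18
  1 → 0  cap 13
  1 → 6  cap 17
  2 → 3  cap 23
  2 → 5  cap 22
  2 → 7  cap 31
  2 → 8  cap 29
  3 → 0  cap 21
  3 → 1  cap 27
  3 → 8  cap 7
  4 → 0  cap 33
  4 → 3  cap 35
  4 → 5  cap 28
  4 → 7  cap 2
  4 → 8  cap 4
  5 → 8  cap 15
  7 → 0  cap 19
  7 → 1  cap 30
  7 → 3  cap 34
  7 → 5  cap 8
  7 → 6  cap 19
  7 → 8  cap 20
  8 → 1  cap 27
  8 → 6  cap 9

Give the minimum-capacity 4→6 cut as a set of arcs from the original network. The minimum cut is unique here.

augment #1: 4→7→6 push 2
augment #2: 4→8→6 push 4
augment #3: 4→0→8→6 push 5
augment #4: 4→3→1→6 push 17
augment #5: 4→0→2→7→6 push 2
max flow = 30; residual-reachable set from 4 gives S-side
cut edges (S→T): {(0,2), (1,6), (4,7), (8,6)} total cap 30

Min-cut arcs: {(0,2), (1,6), (4,7), (8,6)} (total capacity 30)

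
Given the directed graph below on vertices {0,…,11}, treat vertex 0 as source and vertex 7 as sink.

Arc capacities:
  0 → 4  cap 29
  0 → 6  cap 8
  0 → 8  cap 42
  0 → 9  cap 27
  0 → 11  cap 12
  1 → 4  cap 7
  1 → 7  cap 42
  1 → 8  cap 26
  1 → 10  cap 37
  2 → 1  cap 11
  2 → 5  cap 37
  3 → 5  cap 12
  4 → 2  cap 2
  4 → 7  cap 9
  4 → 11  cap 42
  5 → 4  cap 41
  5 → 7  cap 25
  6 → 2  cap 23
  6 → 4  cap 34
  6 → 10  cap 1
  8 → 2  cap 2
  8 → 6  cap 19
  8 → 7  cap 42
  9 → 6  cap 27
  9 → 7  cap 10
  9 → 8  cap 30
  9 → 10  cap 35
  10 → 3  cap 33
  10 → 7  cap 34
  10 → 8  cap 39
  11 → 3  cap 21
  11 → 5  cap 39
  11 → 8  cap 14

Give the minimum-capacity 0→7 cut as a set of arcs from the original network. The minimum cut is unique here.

augment #1: 0→4→7 push 9
augment #2: 0→8→7 push 42
augment #3: 0→9→7 push 10
augment #4: 0→6→10→7 push 1
augment #5: 0→9→10→7 push 17
augment #6: 0→11→5→7 push 12
augment #7: 0→4→2→1→7 push 2
augment #8: 0→4→11→5→7 push 13
augment #9: 0→6→2→1→7 push 7
augment #10: 0→4→11→8→2→1→7 push 2
max flow = 115; residual-reachable set from 0 gives S-side
cut edges (S→T): {(0,9), (2,1), (4,7), (5,7), (6,10), (8,7)} total cap 115

Min-cut arcs: {(0,9), (2,1), (4,7), (5,7), (6,10), (8,7)} (total capacity 115)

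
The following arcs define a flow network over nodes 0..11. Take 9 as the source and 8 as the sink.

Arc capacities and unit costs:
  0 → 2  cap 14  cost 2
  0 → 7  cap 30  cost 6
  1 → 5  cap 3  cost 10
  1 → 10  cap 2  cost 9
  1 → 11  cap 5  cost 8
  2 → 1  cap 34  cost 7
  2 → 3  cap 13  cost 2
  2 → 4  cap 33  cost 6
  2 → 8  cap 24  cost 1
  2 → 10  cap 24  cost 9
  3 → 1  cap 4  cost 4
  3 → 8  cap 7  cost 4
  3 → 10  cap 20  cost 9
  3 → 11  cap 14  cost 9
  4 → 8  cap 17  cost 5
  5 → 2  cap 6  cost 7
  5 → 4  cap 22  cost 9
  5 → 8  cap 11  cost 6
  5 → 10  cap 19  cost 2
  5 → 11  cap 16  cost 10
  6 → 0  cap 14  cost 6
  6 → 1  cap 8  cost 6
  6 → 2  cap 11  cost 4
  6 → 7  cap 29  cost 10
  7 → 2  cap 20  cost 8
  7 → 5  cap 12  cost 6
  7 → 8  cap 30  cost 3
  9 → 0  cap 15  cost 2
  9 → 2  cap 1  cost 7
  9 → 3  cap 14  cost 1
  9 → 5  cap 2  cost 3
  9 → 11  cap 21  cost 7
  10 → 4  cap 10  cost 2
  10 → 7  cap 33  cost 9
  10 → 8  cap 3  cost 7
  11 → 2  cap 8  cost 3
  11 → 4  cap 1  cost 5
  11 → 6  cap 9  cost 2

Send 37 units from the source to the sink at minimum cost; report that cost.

shortest-cost path #1: 9→0→2→8 push 14 @ unit cost 5 (adds 70)
shortest-cost path #2: 9→3→8 push 7 @ unit cost 5 (adds 35)
shortest-cost path #3: 9→2→8 push 1 @ unit cost 8 (adds 8)
shortest-cost path #4: 9→5→8 push 2 @ unit cost 9 (adds 18)
shortest-cost path #5: 9→11→2→8 push 8 @ unit cost 11 (adds 88)
shortest-cost path #6: 9→0→7→8 push 1 @ unit cost 11 (adds 11)
shortest-cost path #7: 9→11→6→2→8 push 1 @ unit cost 14 (adds 14)
shortest-cost path #8: 9→11→4→8 push 1 @ unit cost 17 (adds 17)
shortest-cost path #9: 9→3→10→8 push 2 @ unit cost 17 (adds 34)
total cost = 295

Minimum cost for 37 units: 295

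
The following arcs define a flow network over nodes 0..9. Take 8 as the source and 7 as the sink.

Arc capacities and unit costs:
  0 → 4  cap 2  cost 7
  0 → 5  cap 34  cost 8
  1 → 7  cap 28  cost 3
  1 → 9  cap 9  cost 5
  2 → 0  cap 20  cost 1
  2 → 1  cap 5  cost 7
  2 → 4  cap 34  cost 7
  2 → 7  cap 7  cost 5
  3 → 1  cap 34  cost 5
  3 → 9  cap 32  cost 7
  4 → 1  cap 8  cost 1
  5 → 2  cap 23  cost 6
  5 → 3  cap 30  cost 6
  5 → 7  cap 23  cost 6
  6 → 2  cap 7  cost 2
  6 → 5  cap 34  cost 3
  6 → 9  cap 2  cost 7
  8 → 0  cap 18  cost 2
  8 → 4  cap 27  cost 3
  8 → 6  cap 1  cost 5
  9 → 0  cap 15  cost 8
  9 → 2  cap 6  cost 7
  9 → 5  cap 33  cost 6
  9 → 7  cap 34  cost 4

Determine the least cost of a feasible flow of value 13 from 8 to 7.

shortest-cost path #1: 8→4→1→7 push 8 @ unit cost 7 (adds 56)
shortest-cost path #2: 8→6→2→7 push 1 @ unit cost 12 (adds 12)
shortest-cost path #3: 8→0→5→7 push 4 @ unit cost 16 (adds 64)
total cost = 132

Minimum cost for 13 units: 132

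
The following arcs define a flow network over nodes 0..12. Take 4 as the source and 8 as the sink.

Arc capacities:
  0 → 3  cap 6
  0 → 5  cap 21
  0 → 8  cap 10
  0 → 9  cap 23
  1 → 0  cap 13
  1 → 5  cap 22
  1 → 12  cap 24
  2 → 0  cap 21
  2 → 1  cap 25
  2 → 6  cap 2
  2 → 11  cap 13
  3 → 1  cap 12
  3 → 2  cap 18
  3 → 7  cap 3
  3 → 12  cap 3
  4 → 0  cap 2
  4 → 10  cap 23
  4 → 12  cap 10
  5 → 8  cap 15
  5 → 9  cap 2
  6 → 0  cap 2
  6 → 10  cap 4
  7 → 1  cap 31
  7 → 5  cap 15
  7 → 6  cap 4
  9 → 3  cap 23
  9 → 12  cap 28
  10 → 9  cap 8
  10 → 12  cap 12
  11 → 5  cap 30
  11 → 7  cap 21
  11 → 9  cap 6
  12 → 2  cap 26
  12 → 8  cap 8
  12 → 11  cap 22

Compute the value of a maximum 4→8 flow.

augment #1: 4→0→8 bottleneck 2, total now 2
augment #2: 4→12→8 bottleneck 8, total now 10
augment #3: 4→12→2→0→8 bottleneck 2, total now 12
augment #4: 4→10→12→2→0→8 bottleneck 6, total now 18
augment #5: 4→10→12→11→5→8 bottleneck 6, total now 24
augment #6: 4→10→9→3→1→5→8 bottleneck 8, total now 32

Maximum flow value: 32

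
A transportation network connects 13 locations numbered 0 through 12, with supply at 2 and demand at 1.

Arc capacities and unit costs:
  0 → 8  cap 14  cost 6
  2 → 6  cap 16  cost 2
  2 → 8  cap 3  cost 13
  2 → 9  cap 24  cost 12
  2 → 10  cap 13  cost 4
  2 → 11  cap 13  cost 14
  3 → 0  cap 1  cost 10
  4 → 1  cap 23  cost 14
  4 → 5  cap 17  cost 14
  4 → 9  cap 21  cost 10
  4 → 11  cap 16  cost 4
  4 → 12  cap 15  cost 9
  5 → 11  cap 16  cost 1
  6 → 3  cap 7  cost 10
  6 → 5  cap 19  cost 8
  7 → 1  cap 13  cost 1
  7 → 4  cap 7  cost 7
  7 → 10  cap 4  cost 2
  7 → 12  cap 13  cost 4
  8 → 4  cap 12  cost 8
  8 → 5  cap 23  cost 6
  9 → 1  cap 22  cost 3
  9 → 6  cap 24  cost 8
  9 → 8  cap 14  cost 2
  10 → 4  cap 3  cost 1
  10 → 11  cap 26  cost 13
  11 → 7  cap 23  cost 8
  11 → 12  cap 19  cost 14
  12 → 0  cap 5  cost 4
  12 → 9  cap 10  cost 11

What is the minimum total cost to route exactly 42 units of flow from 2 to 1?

shortest-cost path #1: 2→9→1 push 22 @ unit cost 15 (adds 330)
shortest-cost path #2: 2→10→4→11→7→1 push 3 @ unit cost 18 (adds 54)
shortest-cost path #3: 2→6→5→11→7→1 push 10 @ unit cost 20 (adds 200)
shortest-cost path #4: 2→6→5→11→4→1 push 3 @ unit cost 21 (adds 63)
shortest-cost path #5: 2→8→4→1 push 3 @ unit cost 35 (adds 105)
shortest-cost path #6: 2→9→8→4→1 push 1 @ unit cost 36 (adds 36)
total cost = 788

Minimum cost for 42 units: 788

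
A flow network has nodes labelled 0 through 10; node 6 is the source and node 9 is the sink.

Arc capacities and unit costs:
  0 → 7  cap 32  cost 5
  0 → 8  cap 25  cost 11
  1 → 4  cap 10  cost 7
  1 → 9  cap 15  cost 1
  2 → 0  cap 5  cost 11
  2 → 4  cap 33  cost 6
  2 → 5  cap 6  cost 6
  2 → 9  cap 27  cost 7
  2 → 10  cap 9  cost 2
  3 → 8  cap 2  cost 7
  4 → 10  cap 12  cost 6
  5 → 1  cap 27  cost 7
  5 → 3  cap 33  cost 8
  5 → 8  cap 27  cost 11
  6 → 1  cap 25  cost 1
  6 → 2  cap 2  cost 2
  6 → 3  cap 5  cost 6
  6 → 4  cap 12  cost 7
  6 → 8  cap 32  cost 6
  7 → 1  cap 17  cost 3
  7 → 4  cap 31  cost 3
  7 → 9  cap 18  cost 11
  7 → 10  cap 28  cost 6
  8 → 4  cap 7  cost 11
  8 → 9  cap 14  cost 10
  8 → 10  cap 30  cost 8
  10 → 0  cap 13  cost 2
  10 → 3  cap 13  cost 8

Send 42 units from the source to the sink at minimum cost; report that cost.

shortest-cost path #1: 6→1→9 push 15 @ unit cost 2 (adds 30)
shortest-cost path #2: 6→2→9 push 2 @ unit cost 9 (adds 18)
shortest-cost path #3: 6→8→9 push 14 @ unit cost 16 (adds 224)
shortest-cost path #4: 6→4→10→0→7→9 push 11 @ unit cost 31 (adds 341)
total cost = 613

Minimum cost for 42 units: 613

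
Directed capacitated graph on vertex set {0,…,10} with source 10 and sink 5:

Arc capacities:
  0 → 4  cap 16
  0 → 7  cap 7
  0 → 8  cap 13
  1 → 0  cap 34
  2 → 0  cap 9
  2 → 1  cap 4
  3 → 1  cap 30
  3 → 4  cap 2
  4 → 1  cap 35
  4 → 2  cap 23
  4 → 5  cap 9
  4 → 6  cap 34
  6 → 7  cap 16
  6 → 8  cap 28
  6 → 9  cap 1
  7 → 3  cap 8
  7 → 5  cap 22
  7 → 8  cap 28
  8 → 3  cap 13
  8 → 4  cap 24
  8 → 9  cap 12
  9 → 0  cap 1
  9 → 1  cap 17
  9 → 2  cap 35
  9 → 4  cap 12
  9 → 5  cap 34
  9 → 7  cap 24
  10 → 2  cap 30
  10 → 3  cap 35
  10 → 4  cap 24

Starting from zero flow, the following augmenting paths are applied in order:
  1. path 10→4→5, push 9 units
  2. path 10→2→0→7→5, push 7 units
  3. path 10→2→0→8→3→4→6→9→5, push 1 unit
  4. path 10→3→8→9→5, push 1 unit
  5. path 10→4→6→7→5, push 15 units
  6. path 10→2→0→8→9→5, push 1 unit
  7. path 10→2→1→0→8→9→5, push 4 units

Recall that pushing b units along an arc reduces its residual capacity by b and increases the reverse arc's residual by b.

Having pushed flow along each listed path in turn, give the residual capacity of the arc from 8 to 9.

Residual capacity of (8,9): 6

after path 1 (10→4→5, push 9): res(8,9)=12
after path 2 (10→2→0→7→5, push 7): res(8,9)=12
after path 3 (10→2→0→8→3→4→6→9→5, push 1): res(8,9)=12
after path 4 (10→3→8→9→5, push 1): res(8,9)=11
after path 5 (10→4→6→7→5, push 15): res(8,9)=11
after path 6 (10→2→0→8→9→5, push 1): res(8,9)=10
after path 7 (10→2→1→0→8→9→5, push 4): res(8,9)=6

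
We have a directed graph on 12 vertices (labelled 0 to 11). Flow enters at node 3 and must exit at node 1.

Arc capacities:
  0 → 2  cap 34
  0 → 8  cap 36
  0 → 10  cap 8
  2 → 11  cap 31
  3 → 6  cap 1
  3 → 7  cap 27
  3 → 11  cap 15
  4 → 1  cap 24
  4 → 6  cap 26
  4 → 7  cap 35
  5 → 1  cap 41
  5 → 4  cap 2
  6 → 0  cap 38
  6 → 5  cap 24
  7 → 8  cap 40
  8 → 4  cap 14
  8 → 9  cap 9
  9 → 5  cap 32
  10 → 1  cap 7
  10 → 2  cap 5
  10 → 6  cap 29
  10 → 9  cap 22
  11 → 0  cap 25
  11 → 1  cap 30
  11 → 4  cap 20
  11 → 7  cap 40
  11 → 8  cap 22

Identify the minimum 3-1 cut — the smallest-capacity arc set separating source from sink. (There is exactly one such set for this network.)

augment #1: 3→11→1 push 15
augment #2: 3→6→5→1 push 1
augment #3: 3→7→8→4→1 push 14
augment #4: 3→7→8→9→5→1 push 9
max flow = 39; residual-reachable set from 3 gives S-side
cut edges (S→T): {(3,6), (3,11), (8,4), (8,9)} total cap 39

Min-cut arcs: {(3,6), (3,11), (8,4), (8,9)} (total capacity 39)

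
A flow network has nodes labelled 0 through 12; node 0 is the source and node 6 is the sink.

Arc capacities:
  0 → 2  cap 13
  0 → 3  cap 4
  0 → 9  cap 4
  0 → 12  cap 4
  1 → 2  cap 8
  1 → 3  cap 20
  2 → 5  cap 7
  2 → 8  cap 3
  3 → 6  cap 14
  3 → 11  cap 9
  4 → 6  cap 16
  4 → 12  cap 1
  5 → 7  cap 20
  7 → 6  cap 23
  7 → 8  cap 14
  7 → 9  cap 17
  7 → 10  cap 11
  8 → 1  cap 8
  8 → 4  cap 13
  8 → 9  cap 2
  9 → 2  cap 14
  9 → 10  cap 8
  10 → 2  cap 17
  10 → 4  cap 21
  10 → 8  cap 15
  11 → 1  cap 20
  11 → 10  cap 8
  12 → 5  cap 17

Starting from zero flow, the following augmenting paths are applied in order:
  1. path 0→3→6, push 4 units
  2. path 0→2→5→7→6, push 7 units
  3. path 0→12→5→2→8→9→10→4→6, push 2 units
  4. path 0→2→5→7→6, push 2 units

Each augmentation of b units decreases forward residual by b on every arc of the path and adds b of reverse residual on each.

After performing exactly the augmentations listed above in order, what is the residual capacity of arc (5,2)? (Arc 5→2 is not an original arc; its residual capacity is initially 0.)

after path 1 (0→3→6, push 4): res(5,2)=0
after path 2 (0→2→5→7→6, push 7): res(5,2)=7
after path 3 (0→12→5→2→8→9→10→4→6, push 2): res(5,2)=5
after path 4 (0→2→5→7→6, push 2): res(5,2)=7

Residual capacity of (5,2): 7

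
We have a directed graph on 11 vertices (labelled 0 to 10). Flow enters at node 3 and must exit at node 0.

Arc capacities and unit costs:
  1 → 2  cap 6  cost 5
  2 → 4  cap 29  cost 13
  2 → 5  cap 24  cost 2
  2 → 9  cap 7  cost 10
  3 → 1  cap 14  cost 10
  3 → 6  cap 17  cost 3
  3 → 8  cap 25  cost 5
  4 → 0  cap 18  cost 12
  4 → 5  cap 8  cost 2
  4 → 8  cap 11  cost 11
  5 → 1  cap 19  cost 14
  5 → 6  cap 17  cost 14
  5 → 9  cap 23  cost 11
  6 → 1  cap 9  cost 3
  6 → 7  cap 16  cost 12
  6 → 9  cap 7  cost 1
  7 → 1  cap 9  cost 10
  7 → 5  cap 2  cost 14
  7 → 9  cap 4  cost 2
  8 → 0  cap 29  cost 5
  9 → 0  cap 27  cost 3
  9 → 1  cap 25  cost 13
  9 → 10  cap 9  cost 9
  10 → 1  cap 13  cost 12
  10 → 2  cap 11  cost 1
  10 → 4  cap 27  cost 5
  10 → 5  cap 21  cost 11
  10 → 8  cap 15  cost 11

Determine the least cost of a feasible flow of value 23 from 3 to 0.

Minimum cost for 23 units: 209

shortest-cost path #1: 3→6→9→0 push 7 @ unit cost 7 (adds 49)
shortest-cost path #2: 3→8→0 push 16 @ unit cost 10 (adds 160)
total cost = 209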